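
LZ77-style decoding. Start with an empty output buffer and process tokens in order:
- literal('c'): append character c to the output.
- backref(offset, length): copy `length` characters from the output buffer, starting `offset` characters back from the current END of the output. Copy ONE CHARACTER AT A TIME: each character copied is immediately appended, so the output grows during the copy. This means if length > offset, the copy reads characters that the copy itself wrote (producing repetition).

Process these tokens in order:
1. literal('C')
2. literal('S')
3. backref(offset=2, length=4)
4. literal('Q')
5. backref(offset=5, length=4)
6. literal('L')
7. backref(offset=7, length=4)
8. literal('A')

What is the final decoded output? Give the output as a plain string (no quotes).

Answer: CSCSCSQCSCSLSQCSA

Derivation:
Token 1: literal('C'). Output: "C"
Token 2: literal('S'). Output: "CS"
Token 3: backref(off=2, len=4) (overlapping!). Copied 'CSCS' from pos 0. Output: "CSCSCS"
Token 4: literal('Q'). Output: "CSCSCSQ"
Token 5: backref(off=5, len=4). Copied 'CSCS' from pos 2. Output: "CSCSCSQCSCS"
Token 6: literal('L'). Output: "CSCSCSQCSCSL"
Token 7: backref(off=7, len=4). Copied 'SQCS' from pos 5. Output: "CSCSCSQCSCSLSQCS"
Token 8: literal('A'). Output: "CSCSCSQCSCSLSQCSA"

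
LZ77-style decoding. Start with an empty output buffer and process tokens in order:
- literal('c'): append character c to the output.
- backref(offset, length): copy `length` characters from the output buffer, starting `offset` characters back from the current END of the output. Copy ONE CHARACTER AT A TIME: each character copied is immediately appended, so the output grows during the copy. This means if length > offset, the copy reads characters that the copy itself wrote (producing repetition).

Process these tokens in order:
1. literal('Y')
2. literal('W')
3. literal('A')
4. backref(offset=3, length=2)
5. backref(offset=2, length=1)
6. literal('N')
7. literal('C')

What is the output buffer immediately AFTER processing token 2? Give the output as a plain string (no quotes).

Token 1: literal('Y'). Output: "Y"
Token 2: literal('W'). Output: "YW"

Answer: YW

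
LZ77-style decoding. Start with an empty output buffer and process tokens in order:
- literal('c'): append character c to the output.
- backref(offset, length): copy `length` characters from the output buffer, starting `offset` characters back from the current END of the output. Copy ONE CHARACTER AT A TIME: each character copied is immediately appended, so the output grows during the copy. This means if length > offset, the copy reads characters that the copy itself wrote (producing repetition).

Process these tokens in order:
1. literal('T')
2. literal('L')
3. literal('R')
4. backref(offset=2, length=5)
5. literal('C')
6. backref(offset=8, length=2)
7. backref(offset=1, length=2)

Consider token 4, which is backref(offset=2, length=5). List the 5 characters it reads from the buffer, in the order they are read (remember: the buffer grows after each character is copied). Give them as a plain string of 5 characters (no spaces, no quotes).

Token 1: literal('T'). Output: "T"
Token 2: literal('L'). Output: "TL"
Token 3: literal('R'). Output: "TLR"
Token 4: backref(off=2, len=5). Buffer before: "TLR" (len 3)
  byte 1: read out[1]='L', append. Buffer now: "TLRL"
  byte 2: read out[2]='R', append. Buffer now: "TLRLR"
  byte 3: read out[3]='L', append. Buffer now: "TLRLRL"
  byte 4: read out[4]='R', append. Buffer now: "TLRLRLR"
  byte 5: read out[5]='L', append. Buffer now: "TLRLRLRL"

Answer: LRLRL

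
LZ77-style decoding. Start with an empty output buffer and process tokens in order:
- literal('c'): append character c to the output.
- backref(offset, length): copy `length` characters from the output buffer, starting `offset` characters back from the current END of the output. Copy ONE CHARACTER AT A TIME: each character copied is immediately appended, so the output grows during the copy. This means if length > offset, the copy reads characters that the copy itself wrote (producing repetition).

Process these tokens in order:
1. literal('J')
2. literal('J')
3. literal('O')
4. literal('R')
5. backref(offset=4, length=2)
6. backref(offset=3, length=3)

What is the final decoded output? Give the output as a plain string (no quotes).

Answer: JJORJJRJJ

Derivation:
Token 1: literal('J'). Output: "J"
Token 2: literal('J'). Output: "JJ"
Token 3: literal('O'). Output: "JJO"
Token 4: literal('R'). Output: "JJOR"
Token 5: backref(off=4, len=2). Copied 'JJ' from pos 0. Output: "JJORJJ"
Token 6: backref(off=3, len=3). Copied 'RJJ' from pos 3. Output: "JJORJJRJJ"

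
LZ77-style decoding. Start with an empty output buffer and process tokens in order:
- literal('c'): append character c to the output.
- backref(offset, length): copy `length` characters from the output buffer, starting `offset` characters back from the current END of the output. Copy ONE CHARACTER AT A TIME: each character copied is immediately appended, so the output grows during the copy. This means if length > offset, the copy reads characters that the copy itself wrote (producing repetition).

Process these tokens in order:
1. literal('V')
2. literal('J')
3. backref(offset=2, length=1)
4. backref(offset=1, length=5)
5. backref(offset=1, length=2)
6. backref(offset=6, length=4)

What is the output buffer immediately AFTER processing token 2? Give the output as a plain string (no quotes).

Token 1: literal('V'). Output: "V"
Token 2: literal('J'). Output: "VJ"

Answer: VJ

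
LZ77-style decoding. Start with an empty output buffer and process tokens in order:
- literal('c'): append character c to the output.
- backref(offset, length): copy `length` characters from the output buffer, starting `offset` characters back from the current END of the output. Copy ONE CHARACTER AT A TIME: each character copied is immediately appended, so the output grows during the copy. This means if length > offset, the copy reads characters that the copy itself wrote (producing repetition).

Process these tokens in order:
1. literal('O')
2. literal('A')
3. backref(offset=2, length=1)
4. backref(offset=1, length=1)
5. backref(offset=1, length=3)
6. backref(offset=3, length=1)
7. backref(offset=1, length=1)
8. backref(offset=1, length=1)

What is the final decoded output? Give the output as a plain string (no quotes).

Token 1: literal('O'). Output: "O"
Token 2: literal('A'). Output: "OA"
Token 3: backref(off=2, len=1). Copied 'O' from pos 0. Output: "OAO"
Token 4: backref(off=1, len=1). Copied 'O' from pos 2. Output: "OAOO"
Token 5: backref(off=1, len=3) (overlapping!). Copied 'OOO' from pos 3. Output: "OAOOOOO"
Token 6: backref(off=3, len=1). Copied 'O' from pos 4. Output: "OAOOOOOO"
Token 7: backref(off=1, len=1). Copied 'O' from pos 7. Output: "OAOOOOOOO"
Token 8: backref(off=1, len=1). Copied 'O' from pos 8. Output: "OAOOOOOOOO"

Answer: OAOOOOOOOO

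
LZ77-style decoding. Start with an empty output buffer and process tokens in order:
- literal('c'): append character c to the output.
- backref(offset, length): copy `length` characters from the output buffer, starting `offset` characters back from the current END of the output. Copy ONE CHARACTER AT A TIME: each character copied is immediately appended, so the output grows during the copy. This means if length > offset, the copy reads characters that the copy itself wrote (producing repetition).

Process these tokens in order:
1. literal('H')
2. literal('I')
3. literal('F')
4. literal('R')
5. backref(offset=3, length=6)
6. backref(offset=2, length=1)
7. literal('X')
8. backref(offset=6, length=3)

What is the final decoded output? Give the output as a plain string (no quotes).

Answer: HIFRIFRIFRFXRIF

Derivation:
Token 1: literal('H'). Output: "H"
Token 2: literal('I'). Output: "HI"
Token 3: literal('F'). Output: "HIF"
Token 4: literal('R'). Output: "HIFR"
Token 5: backref(off=3, len=6) (overlapping!). Copied 'IFRIFR' from pos 1. Output: "HIFRIFRIFR"
Token 6: backref(off=2, len=1). Copied 'F' from pos 8. Output: "HIFRIFRIFRF"
Token 7: literal('X'). Output: "HIFRIFRIFRFX"
Token 8: backref(off=6, len=3). Copied 'RIF' from pos 6. Output: "HIFRIFRIFRFXRIF"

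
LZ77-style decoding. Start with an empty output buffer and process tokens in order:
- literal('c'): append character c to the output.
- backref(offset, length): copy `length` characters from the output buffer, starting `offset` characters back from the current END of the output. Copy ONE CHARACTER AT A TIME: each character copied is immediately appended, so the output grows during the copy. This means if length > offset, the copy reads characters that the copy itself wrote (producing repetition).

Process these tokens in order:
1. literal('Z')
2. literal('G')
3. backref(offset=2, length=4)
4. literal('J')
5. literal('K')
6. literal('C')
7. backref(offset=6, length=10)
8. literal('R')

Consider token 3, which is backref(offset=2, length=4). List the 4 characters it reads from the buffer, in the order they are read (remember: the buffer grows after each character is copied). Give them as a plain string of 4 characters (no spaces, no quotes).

Token 1: literal('Z'). Output: "Z"
Token 2: literal('G'). Output: "ZG"
Token 3: backref(off=2, len=4). Buffer before: "ZG" (len 2)
  byte 1: read out[0]='Z', append. Buffer now: "ZGZ"
  byte 2: read out[1]='G', append. Buffer now: "ZGZG"
  byte 3: read out[2]='Z', append. Buffer now: "ZGZGZ"
  byte 4: read out[3]='G', append. Buffer now: "ZGZGZG"

Answer: ZGZG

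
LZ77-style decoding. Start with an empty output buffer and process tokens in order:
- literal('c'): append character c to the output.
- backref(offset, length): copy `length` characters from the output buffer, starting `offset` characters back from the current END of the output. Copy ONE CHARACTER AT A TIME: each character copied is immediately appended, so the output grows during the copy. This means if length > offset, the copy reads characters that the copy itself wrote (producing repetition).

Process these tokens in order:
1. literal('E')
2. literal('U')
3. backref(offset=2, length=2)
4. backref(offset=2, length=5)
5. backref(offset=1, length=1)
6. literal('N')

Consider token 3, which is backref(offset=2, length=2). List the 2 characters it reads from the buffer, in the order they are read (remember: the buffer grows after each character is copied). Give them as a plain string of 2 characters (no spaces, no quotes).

Answer: EU

Derivation:
Token 1: literal('E'). Output: "E"
Token 2: literal('U'). Output: "EU"
Token 3: backref(off=2, len=2). Buffer before: "EU" (len 2)
  byte 1: read out[0]='E', append. Buffer now: "EUE"
  byte 2: read out[1]='U', append. Buffer now: "EUEU"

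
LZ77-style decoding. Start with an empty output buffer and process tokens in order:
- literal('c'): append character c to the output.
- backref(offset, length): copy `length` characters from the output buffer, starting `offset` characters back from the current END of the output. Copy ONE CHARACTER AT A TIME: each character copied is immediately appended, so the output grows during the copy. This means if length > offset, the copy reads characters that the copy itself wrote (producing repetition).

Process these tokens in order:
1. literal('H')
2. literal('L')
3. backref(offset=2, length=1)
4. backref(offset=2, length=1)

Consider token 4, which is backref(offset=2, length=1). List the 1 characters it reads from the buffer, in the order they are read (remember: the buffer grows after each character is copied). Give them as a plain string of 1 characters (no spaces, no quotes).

Answer: L

Derivation:
Token 1: literal('H'). Output: "H"
Token 2: literal('L'). Output: "HL"
Token 3: backref(off=2, len=1). Copied 'H' from pos 0. Output: "HLH"
Token 4: backref(off=2, len=1). Buffer before: "HLH" (len 3)
  byte 1: read out[1]='L', append. Buffer now: "HLHL"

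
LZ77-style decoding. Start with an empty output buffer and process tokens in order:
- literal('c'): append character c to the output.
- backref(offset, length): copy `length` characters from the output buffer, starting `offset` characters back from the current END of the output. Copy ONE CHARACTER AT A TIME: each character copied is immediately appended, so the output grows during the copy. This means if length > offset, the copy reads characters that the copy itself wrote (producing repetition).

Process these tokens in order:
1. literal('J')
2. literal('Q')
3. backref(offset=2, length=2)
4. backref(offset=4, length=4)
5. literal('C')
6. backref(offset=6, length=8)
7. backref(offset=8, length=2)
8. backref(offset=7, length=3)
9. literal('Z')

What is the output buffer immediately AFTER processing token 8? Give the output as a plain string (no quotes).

Token 1: literal('J'). Output: "J"
Token 2: literal('Q'). Output: "JQ"
Token 3: backref(off=2, len=2). Copied 'JQ' from pos 0. Output: "JQJQ"
Token 4: backref(off=4, len=4). Copied 'JQJQ' from pos 0. Output: "JQJQJQJQ"
Token 5: literal('C'). Output: "JQJQJQJQC"
Token 6: backref(off=6, len=8) (overlapping!). Copied 'QJQJQCQJ' from pos 3. Output: "JQJQJQJQCQJQJQCQJ"
Token 7: backref(off=8, len=2). Copied 'QJ' from pos 9. Output: "JQJQJQJQCQJQJQCQJQJ"
Token 8: backref(off=7, len=3). Copied 'JQC' from pos 12. Output: "JQJQJQJQCQJQJQCQJQJJQC"

Answer: JQJQJQJQCQJQJQCQJQJJQC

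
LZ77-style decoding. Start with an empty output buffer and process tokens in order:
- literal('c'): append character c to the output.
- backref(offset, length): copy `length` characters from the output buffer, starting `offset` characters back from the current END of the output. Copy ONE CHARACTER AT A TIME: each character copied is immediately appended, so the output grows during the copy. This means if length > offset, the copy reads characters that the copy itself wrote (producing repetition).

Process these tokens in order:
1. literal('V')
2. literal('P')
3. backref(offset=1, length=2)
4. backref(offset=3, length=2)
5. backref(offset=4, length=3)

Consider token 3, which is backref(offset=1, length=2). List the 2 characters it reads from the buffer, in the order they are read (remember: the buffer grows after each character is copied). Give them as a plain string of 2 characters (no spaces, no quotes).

Token 1: literal('V'). Output: "V"
Token 2: literal('P'). Output: "VP"
Token 3: backref(off=1, len=2). Buffer before: "VP" (len 2)
  byte 1: read out[1]='P', append. Buffer now: "VPP"
  byte 2: read out[2]='P', append. Buffer now: "VPPP"

Answer: PP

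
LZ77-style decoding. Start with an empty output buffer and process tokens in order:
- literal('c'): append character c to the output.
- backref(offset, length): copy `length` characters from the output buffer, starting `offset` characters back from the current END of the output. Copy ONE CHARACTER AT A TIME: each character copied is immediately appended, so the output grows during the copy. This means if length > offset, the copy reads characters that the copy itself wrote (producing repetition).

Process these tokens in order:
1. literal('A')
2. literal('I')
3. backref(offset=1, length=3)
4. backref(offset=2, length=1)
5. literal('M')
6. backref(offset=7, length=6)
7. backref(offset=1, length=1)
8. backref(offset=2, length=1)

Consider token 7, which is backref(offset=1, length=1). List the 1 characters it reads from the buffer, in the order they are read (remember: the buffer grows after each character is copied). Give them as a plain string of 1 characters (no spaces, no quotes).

Token 1: literal('A'). Output: "A"
Token 2: literal('I'). Output: "AI"
Token 3: backref(off=1, len=3) (overlapping!). Copied 'III' from pos 1. Output: "AIIII"
Token 4: backref(off=2, len=1). Copied 'I' from pos 3. Output: "AIIIII"
Token 5: literal('M'). Output: "AIIIIIM"
Token 6: backref(off=7, len=6). Copied 'AIIIII' from pos 0. Output: "AIIIIIMAIIIII"
Token 7: backref(off=1, len=1). Buffer before: "AIIIIIMAIIIII" (len 13)
  byte 1: read out[12]='I', append. Buffer now: "AIIIIIMAIIIIII"

Answer: I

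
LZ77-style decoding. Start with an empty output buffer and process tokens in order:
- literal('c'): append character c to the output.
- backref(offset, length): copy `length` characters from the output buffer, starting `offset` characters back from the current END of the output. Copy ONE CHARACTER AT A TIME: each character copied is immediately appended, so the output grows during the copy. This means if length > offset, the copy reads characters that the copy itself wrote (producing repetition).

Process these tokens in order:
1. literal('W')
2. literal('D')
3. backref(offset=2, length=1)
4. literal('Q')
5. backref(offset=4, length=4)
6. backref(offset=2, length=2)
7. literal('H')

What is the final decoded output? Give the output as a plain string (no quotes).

Token 1: literal('W'). Output: "W"
Token 2: literal('D'). Output: "WD"
Token 3: backref(off=2, len=1). Copied 'W' from pos 0. Output: "WDW"
Token 4: literal('Q'). Output: "WDWQ"
Token 5: backref(off=4, len=4). Copied 'WDWQ' from pos 0. Output: "WDWQWDWQ"
Token 6: backref(off=2, len=2). Copied 'WQ' from pos 6. Output: "WDWQWDWQWQ"
Token 7: literal('H'). Output: "WDWQWDWQWQH"

Answer: WDWQWDWQWQH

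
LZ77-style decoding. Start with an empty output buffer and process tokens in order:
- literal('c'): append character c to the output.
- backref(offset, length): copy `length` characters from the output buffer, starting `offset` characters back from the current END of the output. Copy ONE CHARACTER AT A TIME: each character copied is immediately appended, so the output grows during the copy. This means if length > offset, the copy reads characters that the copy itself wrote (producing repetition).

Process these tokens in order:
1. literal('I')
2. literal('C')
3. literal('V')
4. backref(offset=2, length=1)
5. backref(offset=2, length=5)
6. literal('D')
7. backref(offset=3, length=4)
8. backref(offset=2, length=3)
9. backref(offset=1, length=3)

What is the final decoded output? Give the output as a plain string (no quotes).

Token 1: literal('I'). Output: "I"
Token 2: literal('C'). Output: "IC"
Token 3: literal('V'). Output: "ICV"
Token 4: backref(off=2, len=1). Copied 'C' from pos 1. Output: "ICVC"
Token 5: backref(off=2, len=5) (overlapping!). Copied 'VCVCV' from pos 2. Output: "ICVCVCVCV"
Token 6: literal('D'). Output: "ICVCVCVCVD"
Token 7: backref(off=3, len=4) (overlapping!). Copied 'CVDC' from pos 7. Output: "ICVCVCVCVDCVDC"
Token 8: backref(off=2, len=3) (overlapping!). Copied 'DCD' from pos 12. Output: "ICVCVCVCVDCVDCDCD"
Token 9: backref(off=1, len=3) (overlapping!). Copied 'DDD' from pos 16. Output: "ICVCVCVCVDCVDCDCDDDD"

Answer: ICVCVCVCVDCVDCDCDDDD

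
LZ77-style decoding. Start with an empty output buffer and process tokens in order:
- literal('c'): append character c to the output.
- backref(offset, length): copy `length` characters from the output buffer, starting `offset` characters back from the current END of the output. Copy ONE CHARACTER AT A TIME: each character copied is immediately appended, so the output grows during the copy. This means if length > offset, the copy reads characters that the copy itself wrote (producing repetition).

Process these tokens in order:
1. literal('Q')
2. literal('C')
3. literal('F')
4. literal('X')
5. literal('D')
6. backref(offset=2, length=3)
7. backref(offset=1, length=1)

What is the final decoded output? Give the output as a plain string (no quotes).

Token 1: literal('Q'). Output: "Q"
Token 2: literal('C'). Output: "QC"
Token 3: literal('F'). Output: "QCF"
Token 4: literal('X'). Output: "QCFX"
Token 5: literal('D'). Output: "QCFXD"
Token 6: backref(off=2, len=3) (overlapping!). Copied 'XDX' from pos 3. Output: "QCFXDXDX"
Token 7: backref(off=1, len=1). Copied 'X' from pos 7. Output: "QCFXDXDXX"

Answer: QCFXDXDXX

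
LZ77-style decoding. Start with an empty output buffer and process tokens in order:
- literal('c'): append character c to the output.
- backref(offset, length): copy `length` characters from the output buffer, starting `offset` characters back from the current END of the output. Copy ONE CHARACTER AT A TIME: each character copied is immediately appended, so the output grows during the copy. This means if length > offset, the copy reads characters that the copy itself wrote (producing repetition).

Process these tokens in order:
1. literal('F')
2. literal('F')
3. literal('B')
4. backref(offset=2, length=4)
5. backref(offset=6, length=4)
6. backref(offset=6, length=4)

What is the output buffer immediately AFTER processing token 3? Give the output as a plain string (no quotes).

Token 1: literal('F'). Output: "F"
Token 2: literal('F'). Output: "FF"
Token 3: literal('B'). Output: "FFB"

Answer: FFB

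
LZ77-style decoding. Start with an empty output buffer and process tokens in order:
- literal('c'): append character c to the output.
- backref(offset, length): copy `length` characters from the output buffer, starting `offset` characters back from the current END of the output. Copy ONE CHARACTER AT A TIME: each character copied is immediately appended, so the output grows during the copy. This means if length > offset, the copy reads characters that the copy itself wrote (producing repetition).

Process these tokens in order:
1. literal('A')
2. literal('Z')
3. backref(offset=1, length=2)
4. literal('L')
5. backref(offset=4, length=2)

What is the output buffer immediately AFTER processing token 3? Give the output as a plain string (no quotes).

Token 1: literal('A'). Output: "A"
Token 2: literal('Z'). Output: "AZ"
Token 3: backref(off=1, len=2) (overlapping!). Copied 'ZZ' from pos 1. Output: "AZZZ"

Answer: AZZZ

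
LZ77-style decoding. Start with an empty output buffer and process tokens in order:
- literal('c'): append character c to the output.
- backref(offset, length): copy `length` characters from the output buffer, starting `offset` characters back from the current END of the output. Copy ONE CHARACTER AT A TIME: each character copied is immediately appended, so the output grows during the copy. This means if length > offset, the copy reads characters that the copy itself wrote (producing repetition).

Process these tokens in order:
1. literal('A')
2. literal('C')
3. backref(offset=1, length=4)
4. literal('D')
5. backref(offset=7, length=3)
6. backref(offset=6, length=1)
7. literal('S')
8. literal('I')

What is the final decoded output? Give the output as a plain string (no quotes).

Token 1: literal('A'). Output: "A"
Token 2: literal('C'). Output: "AC"
Token 3: backref(off=1, len=4) (overlapping!). Copied 'CCCC' from pos 1. Output: "ACCCCC"
Token 4: literal('D'). Output: "ACCCCCD"
Token 5: backref(off=7, len=3). Copied 'ACC' from pos 0. Output: "ACCCCCDACC"
Token 6: backref(off=6, len=1). Copied 'C' from pos 4. Output: "ACCCCCDACCC"
Token 7: literal('S'). Output: "ACCCCCDACCCS"
Token 8: literal('I'). Output: "ACCCCCDACCCSI"

Answer: ACCCCCDACCCSI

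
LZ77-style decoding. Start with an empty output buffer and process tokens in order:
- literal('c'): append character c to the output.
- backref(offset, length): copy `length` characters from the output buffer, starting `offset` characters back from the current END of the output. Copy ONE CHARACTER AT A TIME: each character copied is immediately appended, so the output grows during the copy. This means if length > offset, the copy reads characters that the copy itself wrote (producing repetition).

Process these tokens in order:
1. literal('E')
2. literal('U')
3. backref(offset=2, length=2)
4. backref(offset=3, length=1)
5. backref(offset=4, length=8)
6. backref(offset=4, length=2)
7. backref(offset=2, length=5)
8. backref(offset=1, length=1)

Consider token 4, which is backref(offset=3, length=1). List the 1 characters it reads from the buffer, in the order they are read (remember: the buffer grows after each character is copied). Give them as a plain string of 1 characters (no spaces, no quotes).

Token 1: literal('E'). Output: "E"
Token 2: literal('U'). Output: "EU"
Token 3: backref(off=2, len=2). Copied 'EU' from pos 0. Output: "EUEU"
Token 4: backref(off=3, len=1). Buffer before: "EUEU" (len 4)
  byte 1: read out[1]='U', append. Buffer now: "EUEUU"

Answer: U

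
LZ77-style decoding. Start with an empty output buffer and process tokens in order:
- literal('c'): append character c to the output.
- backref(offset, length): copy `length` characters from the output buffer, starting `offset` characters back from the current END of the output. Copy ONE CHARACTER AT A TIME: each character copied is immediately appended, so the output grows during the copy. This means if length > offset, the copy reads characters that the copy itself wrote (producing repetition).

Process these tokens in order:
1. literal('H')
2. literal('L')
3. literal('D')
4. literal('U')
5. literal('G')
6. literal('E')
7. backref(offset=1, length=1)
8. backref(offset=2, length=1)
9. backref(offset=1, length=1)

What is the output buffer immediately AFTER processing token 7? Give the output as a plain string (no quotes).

Token 1: literal('H'). Output: "H"
Token 2: literal('L'). Output: "HL"
Token 3: literal('D'). Output: "HLD"
Token 4: literal('U'). Output: "HLDU"
Token 5: literal('G'). Output: "HLDUG"
Token 6: literal('E'). Output: "HLDUGE"
Token 7: backref(off=1, len=1). Copied 'E' from pos 5. Output: "HLDUGEE"

Answer: HLDUGEE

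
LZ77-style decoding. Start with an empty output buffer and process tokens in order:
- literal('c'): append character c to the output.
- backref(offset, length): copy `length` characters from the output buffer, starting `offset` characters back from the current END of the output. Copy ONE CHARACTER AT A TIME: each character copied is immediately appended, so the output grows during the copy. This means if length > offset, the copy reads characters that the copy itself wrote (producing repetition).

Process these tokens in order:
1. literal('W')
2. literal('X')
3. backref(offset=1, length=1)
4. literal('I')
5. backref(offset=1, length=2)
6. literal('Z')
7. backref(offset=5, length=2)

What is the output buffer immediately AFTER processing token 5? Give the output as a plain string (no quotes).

Token 1: literal('W'). Output: "W"
Token 2: literal('X'). Output: "WX"
Token 3: backref(off=1, len=1). Copied 'X' from pos 1. Output: "WXX"
Token 4: literal('I'). Output: "WXXI"
Token 5: backref(off=1, len=2) (overlapping!). Copied 'II' from pos 3. Output: "WXXIII"

Answer: WXXIII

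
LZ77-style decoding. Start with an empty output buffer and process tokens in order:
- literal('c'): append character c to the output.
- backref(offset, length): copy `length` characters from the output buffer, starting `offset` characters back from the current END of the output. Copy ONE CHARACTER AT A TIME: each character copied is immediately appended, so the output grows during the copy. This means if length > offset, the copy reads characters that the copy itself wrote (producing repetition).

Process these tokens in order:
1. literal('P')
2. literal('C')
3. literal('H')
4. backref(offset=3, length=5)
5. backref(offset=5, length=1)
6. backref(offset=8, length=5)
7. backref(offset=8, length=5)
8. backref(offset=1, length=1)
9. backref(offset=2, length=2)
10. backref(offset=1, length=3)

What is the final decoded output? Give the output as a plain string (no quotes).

Answer: PCHPCHPCPCHPCHPCPCHHHHHHH

Derivation:
Token 1: literal('P'). Output: "P"
Token 2: literal('C'). Output: "PC"
Token 3: literal('H'). Output: "PCH"
Token 4: backref(off=3, len=5) (overlapping!). Copied 'PCHPC' from pos 0. Output: "PCHPCHPC"
Token 5: backref(off=5, len=1). Copied 'P' from pos 3. Output: "PCHPCHPCP"
Token 6: backref(off=8, len=5). Copied 'CHPCH' from pos 1. Output: "PCHPCHPCPCHPCH"
Token 7: backref(off=8, len=5). Copied 'PCPCH' from pos 6. Output: "PCHPCHPCPCHPCHPCPCH"
Token 8: backref(off=1, len=1). Copied 'H' from pos 18. Output: "PCHPCHPCPCHPCHPCPCHH"
Token 9: backref(off=2, len=2). Copied 'HH' from pos 18. Output: "PCHPCHPCPCHPCHPCPCHHHH"
Token 10: backref(off=1, len=3) (overlapping!). Copied 'HHH' from pos 21. Output: "PCHPCHPCPCHPCHPCPCHHHHHHH"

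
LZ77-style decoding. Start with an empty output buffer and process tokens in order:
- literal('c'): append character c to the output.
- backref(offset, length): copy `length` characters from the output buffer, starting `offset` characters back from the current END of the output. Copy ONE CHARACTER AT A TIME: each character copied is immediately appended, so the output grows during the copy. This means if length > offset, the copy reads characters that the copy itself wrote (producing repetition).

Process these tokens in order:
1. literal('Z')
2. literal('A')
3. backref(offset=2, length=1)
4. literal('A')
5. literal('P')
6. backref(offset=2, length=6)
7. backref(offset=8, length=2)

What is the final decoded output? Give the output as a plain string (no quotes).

Answer: ZAZAPAPAPAPAP

Derivation:
Token 1: literal('Z'). Output: "Z"
Token 2: literal('A'). Output: "ZA"
Token 3: backref(off=2, len=1). Copied 'Z' from pos 0. Output: "ZAZ"
Token 4: literal('A'). Output: "ZAZA"
Token 5: literal('P'). Output: "ZAZAP"
Token 6: backref(off=2, len=6) (overlapping!). Copied 'APAPAP' from pos 3. Output: "ZAZAPAPAPAP"
Token 7: backref(off=8, len=2). Copied 'AP' from pos 3. Output: "ZAZAPAPAPAPAP"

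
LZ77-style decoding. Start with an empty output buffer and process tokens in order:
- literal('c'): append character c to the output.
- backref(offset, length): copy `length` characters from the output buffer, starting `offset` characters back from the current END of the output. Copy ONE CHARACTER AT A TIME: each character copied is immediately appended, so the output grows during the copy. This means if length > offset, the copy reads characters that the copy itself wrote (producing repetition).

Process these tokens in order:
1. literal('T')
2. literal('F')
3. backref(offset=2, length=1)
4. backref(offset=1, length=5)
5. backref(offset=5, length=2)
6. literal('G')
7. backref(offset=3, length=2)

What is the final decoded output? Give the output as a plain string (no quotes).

Answer: TFTTTTTTTTGTT

Derivation:
Token 1: literal('T'). Output: "T"
Token 2: literal('F'). Output: "TF"
Token 3: backref(off=2, len=1). Copied 'T' from pos 0. Output: "TFT"
Token 4: backref(off=1, len=5) (overlapping!). Copied 'TTTTT' from pos 2. Output: "TFTTTTTT"
Token 5: backref(off=5, len=2). Copied 'TT' from pos 3. Output: "TFTTTTTTTT"
Token 6: literal('G'). Output: "TFTTTTTTTTG"
Token 7: backref(off=3, len=2). Copied 'TT' from pos 8. Output: "TFTTTTTTTTGTT"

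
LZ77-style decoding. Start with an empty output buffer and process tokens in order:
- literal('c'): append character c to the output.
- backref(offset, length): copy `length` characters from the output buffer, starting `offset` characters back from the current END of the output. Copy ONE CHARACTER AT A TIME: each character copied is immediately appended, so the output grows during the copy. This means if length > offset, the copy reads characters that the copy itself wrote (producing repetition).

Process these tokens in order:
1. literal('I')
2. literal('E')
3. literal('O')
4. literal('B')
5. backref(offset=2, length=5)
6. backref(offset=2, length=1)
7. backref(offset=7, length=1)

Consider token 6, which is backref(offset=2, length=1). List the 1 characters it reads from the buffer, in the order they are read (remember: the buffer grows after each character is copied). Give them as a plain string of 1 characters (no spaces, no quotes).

Answer: B

Derivation:
Token 1: literal('I'). Output: "I"
Token 2: literal('E'). Output: "IE"
Token 3: literal('O'). Output: "IEO"
Token 4: literal('B'). Output: "IEOB"
Token 5: backref(off=2, len=5) (overlapping!). Copied 'OBOBO' from pos 2. Output: "IEOBOBOBO"
Token 6: backref(off=2, len=1). Buffer before: "IEOBOBOBO" (len 9)
  byte 1: read out[7]='B', append. Buffer now: "IEOBOBOBOB"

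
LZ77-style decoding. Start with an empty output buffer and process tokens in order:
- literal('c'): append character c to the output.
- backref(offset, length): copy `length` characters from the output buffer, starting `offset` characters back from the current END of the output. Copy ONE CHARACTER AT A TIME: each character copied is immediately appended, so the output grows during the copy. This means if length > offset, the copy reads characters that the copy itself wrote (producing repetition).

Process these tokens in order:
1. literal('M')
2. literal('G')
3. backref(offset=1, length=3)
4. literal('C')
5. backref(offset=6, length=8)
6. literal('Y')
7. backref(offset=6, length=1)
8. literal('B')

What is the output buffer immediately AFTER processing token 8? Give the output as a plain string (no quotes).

Answer: MGGGGCMGGGGCMGYGB

Derivation:
Token 1: literal('M'). Output: "M"
Token 2: literal('G'). Output: "MG"
Token 3: backref(off=1, len=3) (overlapping!). Copied 'GGG' from pos 1. Output: "MGGGG"
Token 4: literal('C'). Output: "MGGGGC"
Token 5: backref(off=6, len=8) (overlapping!). Copied 'MGGGGCMG' from pos 0. Output: "MGGGGCMGGGGCMG"
Token 6: literal('Y'). Output: "MGGGGCMGGGGCMGY"
Token 7: backref(off=6, len=1). Copied 'G' from pos 9. Output: "MGGGGCMGGGGCMGYG"
Token 8: literal('B'). Output: "MGGGGCMGGGGCMGYGB"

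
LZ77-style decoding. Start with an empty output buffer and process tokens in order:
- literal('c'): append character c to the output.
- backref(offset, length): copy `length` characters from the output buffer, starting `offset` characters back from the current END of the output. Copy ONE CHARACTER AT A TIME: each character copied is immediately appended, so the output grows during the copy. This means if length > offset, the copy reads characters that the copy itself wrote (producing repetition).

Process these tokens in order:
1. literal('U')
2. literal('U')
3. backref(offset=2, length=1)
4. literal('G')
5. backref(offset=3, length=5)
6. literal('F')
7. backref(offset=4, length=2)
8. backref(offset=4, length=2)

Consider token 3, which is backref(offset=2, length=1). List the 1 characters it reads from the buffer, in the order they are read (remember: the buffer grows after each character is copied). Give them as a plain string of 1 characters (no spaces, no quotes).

Answer: U

Derivation:
Token 1: literal('U'). Output: "U"
Token 2: literal('U'). Output: "UU"
Token 3: backref(off=2, len=1). Buffer before: "UU" (len 2)
  byte 1: read out[0]='U', append. Buffer now: "UUU"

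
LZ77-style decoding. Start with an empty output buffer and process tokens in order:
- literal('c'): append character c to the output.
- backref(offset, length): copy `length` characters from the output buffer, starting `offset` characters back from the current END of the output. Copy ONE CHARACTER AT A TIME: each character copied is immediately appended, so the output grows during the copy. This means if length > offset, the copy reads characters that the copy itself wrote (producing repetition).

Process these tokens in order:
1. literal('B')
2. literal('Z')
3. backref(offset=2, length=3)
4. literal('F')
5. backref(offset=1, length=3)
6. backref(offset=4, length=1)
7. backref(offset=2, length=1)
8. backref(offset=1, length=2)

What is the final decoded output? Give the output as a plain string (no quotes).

Token 1: literal('B'). Output: "B"
Token 2: literal('Z'). Output: "BZ"
Token 3: backref(off=2, len=3) (overlapping!). Copied 'BZB' from pos 0. Output: "BZBZB"
Token 4: literal('F'). Output: "BZBZBF"
Token 5: backref(off=1, len=3) (overlapping!). Copied 'FFF' from pos 5. Output: "BZBZBFFFF"
Token 6: backref(off=4, len=1). Copied 'F' from pos 5. Output: "BZBZBFFFFF"
Token 7: backref(off=2, len=1). Copied 'F' from pos 8. Output: "BZBZBFFFFFF"
Token 8: backref(off=1, len=2) (overlapping!). Copied 'FF' from pos 10. Output: "BZBZBFFFFFFFF"

Answer: BZBZBFFFFFFFF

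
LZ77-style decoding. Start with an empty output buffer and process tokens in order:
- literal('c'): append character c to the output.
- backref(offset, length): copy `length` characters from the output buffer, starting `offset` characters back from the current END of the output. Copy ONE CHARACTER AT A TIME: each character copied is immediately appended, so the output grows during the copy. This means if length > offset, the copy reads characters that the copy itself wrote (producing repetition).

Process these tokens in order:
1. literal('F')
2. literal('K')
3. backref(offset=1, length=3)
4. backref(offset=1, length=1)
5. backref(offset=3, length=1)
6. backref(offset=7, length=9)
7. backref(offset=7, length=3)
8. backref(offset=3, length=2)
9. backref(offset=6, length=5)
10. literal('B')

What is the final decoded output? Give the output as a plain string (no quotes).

Token 1: literal('F'). Output: "F"
Token 2: literal('K'). Output: "FK"
Token 3: backref(off=1, len=3) (overlapping!). Copied 'KKK' from pos 1. Output: "FKKKK"
Token 4: backref(off=1, len=1). Copied 'K' from pos 4. Output: "FKKKKK"
Token 5: backref(off=3, len=1). Copied 'K' from pos 3. Output: "FKKKKKK"
Token 6: backref(off=7, len=9) (overlapping!). Copied 'FKKKKKKFK' from pos 0. Output: "FKKKKKKFKKKKKKFK"
Token 7: backref(off=7, len=3). Copied 'KKK' from pos 9. Output: "FKKKKKKFKKKKKKFKKKK"
Token 8: backref(off=3, len=2). Copied 'KK' from pos 16. Output: "FKKKKKKFKKKKKKFKKKKKK"
Token 9: backref(off=6, len=5). Copied 'KKKKK' from pos 15. Output: "FKKKKKKFKKKKKKFKKKKKKKKKKK"
Token 10: literal('B'). Output: "FKKKKKKFKKKKKKFKKKKKKKKKKKB"

Answer: FKKKKKKFKKKKKKFKKKKKKKKKKKB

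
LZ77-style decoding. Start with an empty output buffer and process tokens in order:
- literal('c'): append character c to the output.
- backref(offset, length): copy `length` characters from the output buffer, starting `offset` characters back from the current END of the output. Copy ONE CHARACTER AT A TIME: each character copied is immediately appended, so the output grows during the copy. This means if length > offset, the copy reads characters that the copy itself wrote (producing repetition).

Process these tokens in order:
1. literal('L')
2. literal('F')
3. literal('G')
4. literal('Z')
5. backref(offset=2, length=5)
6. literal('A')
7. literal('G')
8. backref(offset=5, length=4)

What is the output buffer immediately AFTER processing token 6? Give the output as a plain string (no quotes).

Answer: LFGZGZGZGA

Derivation:
Token 1: literal('L'). Output: "L"
Token 2: literal('F'). Output: "LF"
Token 3: literal('G'). Output: "LFG"
Token 4: literal('Z'). Output: "LFGZ"
Token 5: backref(off=2, len=5) (overlapping!). Copied 'GZGZG' from pos 2. Output: "LFGZGZGZG"
Token 6: literal('A'). Output: "LFGZGZGZGA"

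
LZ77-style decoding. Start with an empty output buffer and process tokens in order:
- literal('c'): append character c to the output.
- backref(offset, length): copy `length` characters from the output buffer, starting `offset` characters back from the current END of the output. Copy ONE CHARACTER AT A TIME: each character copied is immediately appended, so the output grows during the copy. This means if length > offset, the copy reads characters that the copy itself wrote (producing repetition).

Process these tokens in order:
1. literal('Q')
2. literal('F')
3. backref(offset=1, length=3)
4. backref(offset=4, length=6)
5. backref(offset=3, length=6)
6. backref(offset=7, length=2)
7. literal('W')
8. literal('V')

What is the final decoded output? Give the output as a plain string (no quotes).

Answer: QFFFFFFFFFFFFFFFFFFWV

Derivation:
Token 1: literal('Q'). Output: "Q"
Token 2: literal('F'). Output: "QF"
Token 3: backref(off=1, len=3) (overlapping!). Copied 'FFF' from pos 1. Output: "QFFFF"
Token 4: backref(off=4, len=6) (overlapping!). Copied 'FFFFFF' from pos 1. Output: "QFFFFFFFFFF"
Token 5: backref(off=3, len=6) (overlapping!). Copied 'FFFFFF' from pos 8. Output: "QFFFFFFFFFFFFFFFF"
Token 6: backref(off=7, len=2). Copied 'FF' from pos 10. Output: "QFFFFFFFFFFFFFFFFFF"
Token 7: literal('W'). Output: "QFFFFFFFFFFFFFFFFFFW"
Token 8: literal('V'). Output: "QFFFFFFFFFFFFFFFFFFWV"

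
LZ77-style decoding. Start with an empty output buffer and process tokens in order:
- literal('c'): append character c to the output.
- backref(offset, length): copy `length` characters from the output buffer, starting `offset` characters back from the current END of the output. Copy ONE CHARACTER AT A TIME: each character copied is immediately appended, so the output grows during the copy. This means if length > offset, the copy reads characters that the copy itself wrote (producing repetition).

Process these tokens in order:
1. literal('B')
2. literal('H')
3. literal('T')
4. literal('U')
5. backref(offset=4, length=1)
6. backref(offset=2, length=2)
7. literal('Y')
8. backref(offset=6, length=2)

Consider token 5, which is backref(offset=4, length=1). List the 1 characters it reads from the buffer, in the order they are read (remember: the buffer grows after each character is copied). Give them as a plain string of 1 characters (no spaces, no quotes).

Token 1: literal('B'). Output: "B"
Token 2: literal('H'). Output: "BH"
Token 3: literal('T'). Output: "BHT"
Token 4: literal('U'). Output: "BHTU"
Token 5: backref(off=4, len=1). Buffer before: "BHTU" (len 4)
  byte 1: read out[0]='B', append. Buffer now: "BHTUB"

Answer: B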